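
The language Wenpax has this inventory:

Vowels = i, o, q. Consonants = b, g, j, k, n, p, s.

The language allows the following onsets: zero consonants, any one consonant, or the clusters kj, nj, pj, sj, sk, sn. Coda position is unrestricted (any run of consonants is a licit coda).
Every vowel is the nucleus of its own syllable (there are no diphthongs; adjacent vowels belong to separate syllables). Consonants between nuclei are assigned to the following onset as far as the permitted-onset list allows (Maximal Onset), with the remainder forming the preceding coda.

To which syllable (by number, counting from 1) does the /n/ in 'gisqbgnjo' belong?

3

The vowels are i, q, o — 3 nuclei, so 3 syllables.
V1 /i/ – V2 /q/: just /s/ — single C goes to the following onset.
V2 /q/ – V3 /o/: cluster /bgnj/ — the longest permitted-onset suffix is /nj/; onset = /nj/, preceding coda = /bg/.
Result: gi.sqbg.njo.
The /n/ is in the onset of syllable 3 (/njo/).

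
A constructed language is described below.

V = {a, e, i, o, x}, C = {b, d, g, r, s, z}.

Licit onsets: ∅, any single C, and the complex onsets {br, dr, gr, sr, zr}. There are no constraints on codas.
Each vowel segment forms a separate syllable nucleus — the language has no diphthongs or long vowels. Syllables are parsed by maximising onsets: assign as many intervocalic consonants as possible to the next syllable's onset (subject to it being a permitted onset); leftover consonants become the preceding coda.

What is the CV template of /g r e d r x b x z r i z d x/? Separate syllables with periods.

The vowels are e, x, x, i, x — 5 nuclei, so 5 syllables.
Between /e/ (V1) and /x/ (V2): cluster /dr/ — /dr/ is itself a permitted onset, so the whole cluster goes right; preceding coda = ∅.
Between /x/ (V2) and /x/ (V3): just /b/ — single C goes to the following onset.
Between /x/ (V3) and /i/ (V4): /zr/ is a licit onset in full, so it all attaches to the next syllable.
Between /i/ (V4) and /x/ (V5): /zd/; trying suffixes from longest down, /d/ is the first permitted one, so coda /z/ | onset /d/.
Result: gre.drx.bx.zriz.dx.
Mapping each syllable to C/V: /gre/ → CCV, /drx/ → CCV, /bx/ → CV, /zriz/ → CCVC, /dx/ → CV.

CCV.CCV.CV.CCVC.CV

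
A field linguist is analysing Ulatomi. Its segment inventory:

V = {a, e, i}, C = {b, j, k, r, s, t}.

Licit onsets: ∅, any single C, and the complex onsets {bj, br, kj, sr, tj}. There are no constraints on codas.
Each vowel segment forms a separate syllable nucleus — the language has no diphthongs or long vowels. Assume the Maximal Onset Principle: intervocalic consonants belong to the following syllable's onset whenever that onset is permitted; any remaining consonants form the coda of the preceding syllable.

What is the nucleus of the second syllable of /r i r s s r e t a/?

e

Vowels present: i, e, a; each is a nucleus, giving 3 syllables.
The second nucleus (vowel 2 from the left) is /e/.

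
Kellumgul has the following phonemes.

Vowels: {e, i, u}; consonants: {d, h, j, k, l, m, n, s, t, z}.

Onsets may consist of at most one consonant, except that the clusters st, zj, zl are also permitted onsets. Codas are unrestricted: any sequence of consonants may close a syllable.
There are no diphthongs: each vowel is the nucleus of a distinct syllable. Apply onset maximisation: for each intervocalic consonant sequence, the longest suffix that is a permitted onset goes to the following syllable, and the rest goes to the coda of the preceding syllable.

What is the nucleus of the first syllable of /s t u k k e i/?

Vowels present: u, e, i; each is a nucleus, giving 3 syllables.
The first nucleus (vowel 1 from the left) is /u/.

u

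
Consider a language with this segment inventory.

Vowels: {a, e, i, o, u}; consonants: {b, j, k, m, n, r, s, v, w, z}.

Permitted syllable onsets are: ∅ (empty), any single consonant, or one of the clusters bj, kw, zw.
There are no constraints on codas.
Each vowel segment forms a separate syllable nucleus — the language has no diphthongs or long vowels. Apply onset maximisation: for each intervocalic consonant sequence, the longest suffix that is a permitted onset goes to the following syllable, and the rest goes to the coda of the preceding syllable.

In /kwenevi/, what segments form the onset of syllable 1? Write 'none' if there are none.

kw

Nuclei (vowels): e, e, i → 3 syllables.
/e…e/ gap (V1→V2): /n/ is a single consonant, so it becomes the next onset.
/e…i/ gap (V2→V3): just /v/ — single C goes to the following onset.
Result: kwe.ne.vi.
Syllable 1 is /kwe/: onset /kw/, nucleus /e/, coda ∅.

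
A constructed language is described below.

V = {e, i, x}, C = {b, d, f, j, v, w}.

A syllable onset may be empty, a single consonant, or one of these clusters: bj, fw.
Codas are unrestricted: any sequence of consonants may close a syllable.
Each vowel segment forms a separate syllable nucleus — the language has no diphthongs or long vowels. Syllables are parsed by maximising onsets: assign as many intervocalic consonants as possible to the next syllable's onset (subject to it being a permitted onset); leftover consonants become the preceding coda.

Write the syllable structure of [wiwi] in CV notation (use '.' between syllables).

Vowels present: i, i; each is a nucleus, giving 2 syllables.
V1 /i/ – V2 /i/: /w/ is a single consonant, so it becomes the next onset.
Putting it together: wi.wi.
Mapping each syllable to C/V: /wi/ → CV, /wi/ → CV.

CV.CV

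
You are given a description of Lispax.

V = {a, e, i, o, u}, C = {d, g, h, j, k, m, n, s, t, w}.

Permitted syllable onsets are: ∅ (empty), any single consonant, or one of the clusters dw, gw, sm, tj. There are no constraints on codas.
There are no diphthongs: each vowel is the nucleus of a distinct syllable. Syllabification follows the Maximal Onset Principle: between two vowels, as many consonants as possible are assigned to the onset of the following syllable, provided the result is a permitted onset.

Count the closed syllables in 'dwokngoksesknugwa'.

3

Vowels present: o, o, e, u, a; each is a nucleus, giving 5 syllables.
Between /o/ (V1) and /o/ (V2): /kng/ splits as /kn/ + /g/ (/g/ is the longest suffix that is a licit onset).
Between /o/ (V2) and /e/ (V3): /ks/ splits as /k/ + /s/ (/s/ is the longest suffix that is a licit onset).
Between /e/ (V3) and /u/ (V4): /skn/; trying suffixes from longest down, /n/ is the first permitted one, so coda /sk/ | onset /n/.
Between /u/ (V4) and /a/ (V5): cluster /gw/ — /gw/ is itself a permitted onset, so the whole cluster goes right; preceding coda = ∅.
So the parse is dwokn.gok.sesk.nu.gwa.
Classifying each syllable: /dwokn/ (closed), /gok/ (closed), /sesk/ (closed), /nu/ (open), /gwa/ (open).
Closed syllables: 3.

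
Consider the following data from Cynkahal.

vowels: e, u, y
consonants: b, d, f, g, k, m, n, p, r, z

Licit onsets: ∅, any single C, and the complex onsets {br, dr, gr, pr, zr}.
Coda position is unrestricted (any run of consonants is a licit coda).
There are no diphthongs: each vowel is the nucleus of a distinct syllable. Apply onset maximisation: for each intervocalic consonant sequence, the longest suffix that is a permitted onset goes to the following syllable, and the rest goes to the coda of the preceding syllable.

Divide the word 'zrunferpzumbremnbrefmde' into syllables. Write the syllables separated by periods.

The vowels are u, e, u, e, e, e — 6 nuclei, so 6 syllables.
σ1/σ2 boundary: cluster /nf/ — the longest permitted-onset suffix is /f/; onset = /f/, preceding coda = /n/.
σ2/σ3 boundary: /rpz/ — longest licit onset from the right is /z/, leaving /rp/ as coda.
σ3/σ4 boundary: /mbr/ splits as /m/ + /br/ (/br/ is the longest suffix that is a licit onset).
σ4/σ5 boundary: /mnbr/; trying suffixes from longest down, /br/ is the first permitted one, so coda /mn/ | onset /br/.
σ5/σ6 boundary: /fmd/; trying suffixes from longest down, /d/ is the first permitted one, so coda /fm/ | onset /d/.

zrun.ferp.zum.bremn.brefm.de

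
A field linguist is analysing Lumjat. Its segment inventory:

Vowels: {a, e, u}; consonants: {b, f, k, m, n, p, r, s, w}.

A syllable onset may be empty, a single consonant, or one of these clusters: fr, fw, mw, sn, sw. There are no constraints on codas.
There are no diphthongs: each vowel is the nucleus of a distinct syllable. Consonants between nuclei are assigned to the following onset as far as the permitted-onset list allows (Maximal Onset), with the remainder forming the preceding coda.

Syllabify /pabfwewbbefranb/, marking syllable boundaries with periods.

pab.fwewb.be.franb

Vowels present: a, e, e, a; each is a nucleus, giving 4 syllables.
/a…e/ gap (V1→V2): /bfw/ — longest licit onset from the right is /fw/, leaving /b/ as coda.
/e…e/ gap (V2→V3): /wbb/ — longest licit onset from the right is /b/, leaving /wb/ as coda.
/e…a/ gap (V3→V4): /fr/ is a licit onset in full, so it all attaches to the next syllable.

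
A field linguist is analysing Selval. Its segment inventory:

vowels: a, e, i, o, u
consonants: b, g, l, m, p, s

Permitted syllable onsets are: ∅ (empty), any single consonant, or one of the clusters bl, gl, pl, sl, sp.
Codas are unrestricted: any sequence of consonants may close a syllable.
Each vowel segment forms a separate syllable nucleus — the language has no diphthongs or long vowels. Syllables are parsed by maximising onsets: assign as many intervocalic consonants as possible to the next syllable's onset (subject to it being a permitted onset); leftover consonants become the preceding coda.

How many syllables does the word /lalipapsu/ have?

The vowels are a, i, a, u — 4 nuclei, so 4 syllables.

4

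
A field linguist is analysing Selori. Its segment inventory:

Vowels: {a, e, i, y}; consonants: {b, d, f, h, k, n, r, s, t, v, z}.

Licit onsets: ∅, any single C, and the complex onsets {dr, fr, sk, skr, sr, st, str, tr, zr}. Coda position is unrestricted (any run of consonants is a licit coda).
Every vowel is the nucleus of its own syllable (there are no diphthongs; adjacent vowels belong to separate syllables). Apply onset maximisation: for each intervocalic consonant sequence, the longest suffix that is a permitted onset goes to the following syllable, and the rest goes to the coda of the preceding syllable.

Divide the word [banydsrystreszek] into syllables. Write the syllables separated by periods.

Nuclei (vowels): a, y, y, e, e → 5 syllables.
V1 /a/ – V2 /y/: /n/ → onset of the next syllable (single consonants are always licit onsets).
V2 /y/ – V3 /y/: cluster /dsr/ — the longest permitted-onset suffix is /sr/; onset = /sr/, preceding coda = /d/.
V3 /y/ – V4 /e/: /str/ — entire cluster is a permitted onset → onset /str/, coda ∅.
V4 /e/ – V5 /e/: /sz/ — longest licit onset from the right is /z/, leaving /s/ as coda.

ba.nyd.sry.stres.zek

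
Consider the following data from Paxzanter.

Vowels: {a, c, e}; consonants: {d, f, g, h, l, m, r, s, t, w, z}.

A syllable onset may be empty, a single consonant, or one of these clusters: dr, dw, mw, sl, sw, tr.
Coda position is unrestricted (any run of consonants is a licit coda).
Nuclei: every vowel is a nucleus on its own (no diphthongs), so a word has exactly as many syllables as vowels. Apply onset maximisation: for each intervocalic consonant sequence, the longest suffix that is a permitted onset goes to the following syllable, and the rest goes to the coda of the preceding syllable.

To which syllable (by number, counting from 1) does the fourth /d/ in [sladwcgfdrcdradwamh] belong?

Vowels present: a, c, c, a, a; each is a nucleus, giving 5 syllables.
/a…c/ gap (V1→V2): cluster /dw/ — /dw/ is itself a permitted onset, so the whole cluster goes right; preceding coda = ∅.
/c…c/ gap (V2→V3): cluster /gfdr/ — the longest permitted-onset suffix is /dr/; onset = /dr/, preceding coda = /gf/.
/c…a/ gap (V3→V4): cluster /dr/ — /dr/ is itself a permitted onset, so the whole cluster goes right; preceding coda = ∅.
/a…a/ gap (V4→V5): cluster /dw/ — /dw/ is itself a permitted onset, so the whole cluster goes right; preceding coda = ∅.
So the parse is sla.dwcgf.drc.dra.dwamh.
The fourth /d/ is in the onset of syllable 5 (/dwamh/).

5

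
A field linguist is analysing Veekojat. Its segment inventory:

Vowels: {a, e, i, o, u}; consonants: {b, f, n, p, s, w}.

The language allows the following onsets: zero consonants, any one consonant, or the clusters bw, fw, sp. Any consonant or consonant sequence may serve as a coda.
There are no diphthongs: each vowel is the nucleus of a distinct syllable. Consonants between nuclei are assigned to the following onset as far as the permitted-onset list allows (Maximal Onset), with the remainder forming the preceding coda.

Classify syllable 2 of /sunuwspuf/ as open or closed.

Vowels present: u, u, u; each is a nucleus, giving 3 syllables.
Between /u/ (V1) and /u/ (V2): /n/ is a single consonant, so it becomes the next onset.
Between /u/ (V2) and /u/ (V3): /wsp/ splits as /w/ + /sp/ (/sp/ is the longest suffix that is a licit onset).
So the parse is su.nuw.spuf.
Syllable 2 is /nuw/ with coda /w/, so it is closed.

closed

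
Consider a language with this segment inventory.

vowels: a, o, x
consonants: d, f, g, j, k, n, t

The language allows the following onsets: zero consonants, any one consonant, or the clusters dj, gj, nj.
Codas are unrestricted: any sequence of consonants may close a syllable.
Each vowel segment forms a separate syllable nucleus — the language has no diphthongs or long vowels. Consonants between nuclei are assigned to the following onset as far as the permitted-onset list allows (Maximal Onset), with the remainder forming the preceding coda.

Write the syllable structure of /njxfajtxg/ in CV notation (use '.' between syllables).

CCV.CVC.CVC

Vowels present: x, a, x; each is a nucleus, giving 3 syllables.
σ1/σ2 boundary: /f/ → onset of the next syllable (single consonants are always licit onsets).
σ2/σ3 boundary: cluster /jt/ — the longest permitted-onset suffix is /t/; onset = /t/, preceding coda = /j/.
So the parse is njx.faj.txg.
Mapping each syllable to C/V: /njx/ → CCV, /faj/ → CVC, /txg/ → CVC.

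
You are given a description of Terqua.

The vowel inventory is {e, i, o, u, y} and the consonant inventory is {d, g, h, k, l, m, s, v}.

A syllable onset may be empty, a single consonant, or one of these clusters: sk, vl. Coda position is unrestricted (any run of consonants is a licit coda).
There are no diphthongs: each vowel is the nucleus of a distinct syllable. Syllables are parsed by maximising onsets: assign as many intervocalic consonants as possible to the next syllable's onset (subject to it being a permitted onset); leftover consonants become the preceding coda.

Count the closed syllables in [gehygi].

0

Nuclei (vowels): e, y, i → 3 syllables.
V1 /e/ – V2 /y/: just /h/ — single C goes to the following onset.
V2 /y/ – V3 /i/: /g/ is a single consonant, so it becomes the next onset.
Result: ge.hy.gi.
Classifying each syllable: /ge/ (open), /hy/ (open), /gi/ (open).
Closed syllables: 0.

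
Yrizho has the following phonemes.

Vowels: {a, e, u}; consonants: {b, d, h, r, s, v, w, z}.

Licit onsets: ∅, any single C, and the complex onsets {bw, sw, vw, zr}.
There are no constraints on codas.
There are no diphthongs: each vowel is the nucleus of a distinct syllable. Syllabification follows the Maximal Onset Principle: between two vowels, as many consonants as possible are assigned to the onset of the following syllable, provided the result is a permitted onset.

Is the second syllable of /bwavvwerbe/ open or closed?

Vowels present: a, e, e; each is a nucleus, giving 3 syllables.
V1 /a/ – V2 /e/: /vvw/ splits as /v/ + /vw/ (/vw/ is the longest suffix that is a licit onset).
V2 /e/ – V3 /e/: /rb/ splits as /r/ + /b/ (/b/ is the longest suffix that is a licit onset).
Syllabification: bwav.vwer.be.
Syllable 2 is /vwer/ with coda /r/, so it is closed.

closed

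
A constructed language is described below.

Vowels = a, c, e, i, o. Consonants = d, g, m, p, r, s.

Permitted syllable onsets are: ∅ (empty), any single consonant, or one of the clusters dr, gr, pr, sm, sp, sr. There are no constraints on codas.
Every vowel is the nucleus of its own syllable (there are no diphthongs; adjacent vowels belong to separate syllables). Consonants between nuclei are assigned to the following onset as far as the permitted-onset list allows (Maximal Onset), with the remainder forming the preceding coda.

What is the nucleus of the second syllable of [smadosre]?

Vowels present: a, o, e; each is a nucleus, giving 3 syllables.
The second nucleus (vowel 2 from the left) is /o/.

o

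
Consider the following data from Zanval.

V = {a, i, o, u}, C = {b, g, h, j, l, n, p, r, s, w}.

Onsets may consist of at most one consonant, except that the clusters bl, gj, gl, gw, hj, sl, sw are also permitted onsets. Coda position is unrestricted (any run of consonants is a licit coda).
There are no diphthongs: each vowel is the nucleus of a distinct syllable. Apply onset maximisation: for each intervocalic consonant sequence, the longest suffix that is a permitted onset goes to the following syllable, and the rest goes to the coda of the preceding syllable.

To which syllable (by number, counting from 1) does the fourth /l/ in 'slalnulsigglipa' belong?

Nuclei (vowels): a, u, i, i, a → 5 syllables.
/a…u/ gap (V1→V2): /ln/; trying suffixes from longest down, /n/ is the first permitted one, so coda /l/ | onset /n/.
/u…i/ gap (V2→V3): cluster /ls/ — the longest permitted-onset suffix is /s/; onset = /s/, preceding coda = /l/.
/i…i/ gap (V3→V4): /ggl/ — longest licit onset from the right is /gl/, leaving /g/ as coda.
/i…a/ gap (V4→V5): just /p/ — single C goes to the following onset.
Putting it together: slal.nul.sig.gli.pa.
The fourth /l/ is in the onset of syllable 4 (/gli/).

4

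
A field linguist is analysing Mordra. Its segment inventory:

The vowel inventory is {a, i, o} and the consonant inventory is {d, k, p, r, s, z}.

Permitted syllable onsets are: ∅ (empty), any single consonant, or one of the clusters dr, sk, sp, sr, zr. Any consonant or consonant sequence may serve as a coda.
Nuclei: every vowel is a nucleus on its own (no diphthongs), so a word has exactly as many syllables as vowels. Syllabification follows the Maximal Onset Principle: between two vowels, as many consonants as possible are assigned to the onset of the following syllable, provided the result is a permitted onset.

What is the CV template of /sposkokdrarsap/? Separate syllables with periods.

Nuclei (vowels): o, o, a, a → 4 syllables.
Between /o/ (V1) and /o/ (V2): cluster /sk/ — /sk/ is itself a permitted onset, so the whole cluster goes right; preceding coda = ∅.
Between /o/ (V2) and /a/ (V3): cluster /kdr/ — the longest permitted-onset suffix is /dr/; onset = /dr/, preceding coda = /k/.
Between /a/ (V3) and /a/ (V4): /rs/ splits as /r/ + /s/ (/s/ is the longest suffix that is a licit onset).
So the parse is spo.skok.drar.sap.
Mapping each syllable to C/V: /spo/ → CCV, /skok/ → CCVC, /drar/ → CCVC, /sap/ → CVC.

CCV.CCVC.CCVC.CVC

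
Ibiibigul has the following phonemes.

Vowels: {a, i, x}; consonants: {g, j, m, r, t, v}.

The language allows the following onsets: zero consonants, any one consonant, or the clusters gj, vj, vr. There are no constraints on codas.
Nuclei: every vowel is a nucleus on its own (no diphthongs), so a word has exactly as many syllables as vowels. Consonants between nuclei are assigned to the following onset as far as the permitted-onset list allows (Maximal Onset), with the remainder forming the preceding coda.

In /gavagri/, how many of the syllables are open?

2

The vowels are a, a, i — 3 nuclei, so 3 syllables.
V1 /a/ – V2 /a/: /v/ is a single consonant, so it becomes the next onset.
V2 /a/ – V3 /i/: cluster /gr/ — the longest permitted-onset suffix is /r/; onset = /r/, preceding coda = /g/.
Putting it together: ga.vag.ri.
Classifying each syllable: /ga/ (open), /vag/ (closed), /ri/ (open).
Open syllables: 2.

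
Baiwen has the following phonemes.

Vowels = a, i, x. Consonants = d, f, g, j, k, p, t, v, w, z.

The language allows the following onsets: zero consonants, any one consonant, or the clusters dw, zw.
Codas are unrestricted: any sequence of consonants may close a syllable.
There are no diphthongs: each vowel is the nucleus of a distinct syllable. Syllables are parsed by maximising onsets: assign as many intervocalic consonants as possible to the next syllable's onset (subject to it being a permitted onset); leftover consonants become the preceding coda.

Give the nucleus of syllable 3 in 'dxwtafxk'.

x

The vowels are x, a, x — 3 nuclei, so 3 syllables.
The third nucleus (vowel 3 from the left) is /x/.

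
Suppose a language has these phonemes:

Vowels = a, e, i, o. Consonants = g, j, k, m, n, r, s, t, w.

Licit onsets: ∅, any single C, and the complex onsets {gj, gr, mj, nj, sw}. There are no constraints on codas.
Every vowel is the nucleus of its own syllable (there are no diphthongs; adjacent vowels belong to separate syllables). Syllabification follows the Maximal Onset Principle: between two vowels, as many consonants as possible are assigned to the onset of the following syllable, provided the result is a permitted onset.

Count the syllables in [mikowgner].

The vowels are i, o, e — 3 nuclei, so 3 syllables.

3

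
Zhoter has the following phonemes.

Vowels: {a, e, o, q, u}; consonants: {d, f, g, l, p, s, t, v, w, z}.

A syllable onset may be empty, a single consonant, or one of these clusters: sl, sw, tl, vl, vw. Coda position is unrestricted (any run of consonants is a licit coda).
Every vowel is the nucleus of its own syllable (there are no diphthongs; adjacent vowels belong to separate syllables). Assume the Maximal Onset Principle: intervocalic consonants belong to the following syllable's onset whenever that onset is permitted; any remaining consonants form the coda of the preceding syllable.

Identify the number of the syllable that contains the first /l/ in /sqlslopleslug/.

1

Nuclei (vowels): q, o, e, u → 4 syllables.
V1 /q/ – V2 /o/: /lsl/ — longest licit onset from the right is /sl/, leaving /l/ as coda.
V2 /o/ – V3 /e/: /pl/ — longest licit onset from the right is /l/, leaving /p/ as coda.
V3 /e/ – V4 /u/: /sl/ is a licit onset in full, so it all attaches to the next syllable.
So the parse is sql.slop.le.slug.
The first /l/ is in the coda of syllable 1 (/sql/).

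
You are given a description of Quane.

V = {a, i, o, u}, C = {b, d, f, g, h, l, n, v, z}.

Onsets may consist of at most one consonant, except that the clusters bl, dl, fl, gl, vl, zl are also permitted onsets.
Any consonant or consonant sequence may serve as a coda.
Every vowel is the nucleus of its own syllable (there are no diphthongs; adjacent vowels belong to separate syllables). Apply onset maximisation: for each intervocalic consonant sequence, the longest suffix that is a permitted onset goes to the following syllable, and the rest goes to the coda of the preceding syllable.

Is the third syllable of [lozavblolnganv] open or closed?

Nuclei (vowels): o, a, o, a → 4 syllables.
σ1/σ2 boundary: just /z/ — single C goes to the following onset.
σ2/σ3 boundary: /vbl/; trying suffixes from longest down, /bl/ is the first permitted one, so coda /v/ | onset /bl/.
σ3/σ4 boundary: cluster /lng/ — the longest permitted-onset suffix is /g/; onset = /g/, preceding coda = /ln/.
Putting it together: lo.zav.bloln.ganv.
Syllable 3 is /bloln/ with coda /ln/, so it is closed.

closed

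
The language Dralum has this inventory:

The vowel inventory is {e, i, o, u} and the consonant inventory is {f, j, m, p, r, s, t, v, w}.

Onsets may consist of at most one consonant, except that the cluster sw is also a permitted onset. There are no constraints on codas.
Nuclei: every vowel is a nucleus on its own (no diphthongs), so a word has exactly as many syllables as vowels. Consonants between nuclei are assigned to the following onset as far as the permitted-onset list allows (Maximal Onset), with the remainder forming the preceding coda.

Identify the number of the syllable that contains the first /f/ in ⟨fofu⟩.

1

Vowels present: o, u; each is a nucleus, giving 2 syllables.
V1 /o/ – V2 /u/: /f/ is a single consonant, so it becomes the next onset.
So the parse is fo.fu.
The first /f/ is in the onset of syllable 1 (/fo/).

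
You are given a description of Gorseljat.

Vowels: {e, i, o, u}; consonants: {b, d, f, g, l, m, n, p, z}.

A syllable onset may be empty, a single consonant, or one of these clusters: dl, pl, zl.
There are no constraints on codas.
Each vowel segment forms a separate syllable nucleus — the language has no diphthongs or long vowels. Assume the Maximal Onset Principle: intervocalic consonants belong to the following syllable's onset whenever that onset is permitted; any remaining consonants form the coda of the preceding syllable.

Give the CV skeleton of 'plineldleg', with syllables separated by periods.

CCV.CVC.CCVC

The vowels are i, e, e — 3 nuclei, so 3 syllables.
V1 /i/ – V2 /e/: /n/ is a single consonant, so it becomes the next onset.
V2 /e/ – V3 /e/: /ldl/; trying suffixes from longest down, /dl/ is the first permitted one, so coda /l/ | onset /dl/.
Putting it together: pli.nel.dleg.
Mapping each syllable to C/V: /pli/ → CCV, /nel/ → CVC, /dleg/ → CCVC.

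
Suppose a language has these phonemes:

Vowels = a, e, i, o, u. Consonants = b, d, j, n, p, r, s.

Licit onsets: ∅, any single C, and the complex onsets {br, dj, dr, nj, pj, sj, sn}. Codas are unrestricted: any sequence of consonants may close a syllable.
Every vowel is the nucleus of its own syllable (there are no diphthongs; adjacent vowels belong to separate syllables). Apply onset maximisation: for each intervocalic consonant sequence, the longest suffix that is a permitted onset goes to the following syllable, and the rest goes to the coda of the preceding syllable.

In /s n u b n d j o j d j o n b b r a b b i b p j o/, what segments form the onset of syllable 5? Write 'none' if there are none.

b

The vowels are u, o, o, a, i, o — 6 nuclei, so 6 syllables.
Between /u/ (V1) and /o/ (V2): /bndj/; trying suffixes from longest down, /dj/ is the first permitted one, so coda /bn/ | onset /dj/.
Between /o/ (V2) and /o/ (V3): /jdj/ splits as /j/ + /dj/ (/dj/ is the longest suffix that is a licit onset).
Between /o/ (V3) and /a/ (V4): /nbbr/ splits as /nb/ + /br/ (/br/ is the longest suffix that is a licit onset).
Between /a/ (V4) and /i/ (V5): /bb/ splits as /b/ + /b/ (/b/ is the longest suffix that is a licit onset).
Between /i/ (V5) and /o/ (V6): /bpj/ — longest licit onset from the right is /pj/, leaving /b/ as coda.
Putting it together: snubn.djoj.djonb.brab.bib.pjo.
Syllable 5 is /bib/: onset /b/, nucleus /i/, coda /b/.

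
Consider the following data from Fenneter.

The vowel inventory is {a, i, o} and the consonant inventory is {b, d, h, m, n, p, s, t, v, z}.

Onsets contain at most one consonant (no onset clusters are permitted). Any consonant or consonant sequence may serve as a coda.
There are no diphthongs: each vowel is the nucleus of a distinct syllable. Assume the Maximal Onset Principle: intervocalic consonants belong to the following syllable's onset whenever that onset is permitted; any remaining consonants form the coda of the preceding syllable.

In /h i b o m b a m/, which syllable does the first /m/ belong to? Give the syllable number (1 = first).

2

Nuclei (vowels): i, o, a → 3 syllables.
/i…o/ gap (V1→V2): /b/ is a single consonant, so it becomes the next onset.
/o…a/ gap (V2→V3): /mb/ — longest licit onset from the right is /b/, leaving /m/ as coda.
Result: hi.bom.bam.
The first /m/ is in the coda of syllable 2 (/bom/).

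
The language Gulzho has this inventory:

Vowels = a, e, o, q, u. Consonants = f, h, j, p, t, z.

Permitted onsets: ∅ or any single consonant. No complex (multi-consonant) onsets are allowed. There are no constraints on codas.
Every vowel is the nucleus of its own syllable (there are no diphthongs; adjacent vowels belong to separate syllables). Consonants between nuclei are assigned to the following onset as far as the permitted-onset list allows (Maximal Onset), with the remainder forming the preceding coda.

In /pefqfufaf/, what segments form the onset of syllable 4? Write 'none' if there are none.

f

The vowels are e, q, u, a — 4 nuclei, so 4 syllables.
Between /e/ (V1) and /q/ (V2): just /f/ — single C goes to the following onset.
Between /q/ (V2) and /u/ (V3): just /f/ — single C goes to the following onset.
Between /u/ (V3) and /a/ (V4): /f/ → onset of the next syllable (single consonants are always licit onsets).
Result: pe.fq.fu.faf.
Syllable 4 is /faf/: onset /f/, nucleus /a/, coda /f/.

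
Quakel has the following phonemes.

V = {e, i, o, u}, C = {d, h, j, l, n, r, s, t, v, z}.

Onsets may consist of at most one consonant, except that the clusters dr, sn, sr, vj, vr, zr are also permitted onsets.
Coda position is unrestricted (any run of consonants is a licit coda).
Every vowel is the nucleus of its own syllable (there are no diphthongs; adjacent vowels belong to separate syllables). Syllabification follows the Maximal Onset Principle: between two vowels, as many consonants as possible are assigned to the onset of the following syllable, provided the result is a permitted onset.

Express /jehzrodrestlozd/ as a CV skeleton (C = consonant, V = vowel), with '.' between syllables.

CVC.CCV.CCVCC.CVCC

Vowels present: e, o, e, o; each is a nucleus, giving 4 syllables.
σ1/σ2 boundary: /hzr/; trying suffixes from longest down, /zr/ is the first permitted one, so coda /h/ | onset /zr/.
σ2/σ3 boundary: /dr/ is a licit onset in full, so it all attaches to the next syllable.
σ3/σ4 boundary: /stl/ splits as /st/ + /l/ (/l/ is the longest suffix that is a licit onset).
Syllabification: jeh.zro.drest.lozd.
Mapping each syllable to C/V: /jeh/ → CVC, /zro/ → CCV, /drest/ → CCVCC, /lozd/ → CVCC.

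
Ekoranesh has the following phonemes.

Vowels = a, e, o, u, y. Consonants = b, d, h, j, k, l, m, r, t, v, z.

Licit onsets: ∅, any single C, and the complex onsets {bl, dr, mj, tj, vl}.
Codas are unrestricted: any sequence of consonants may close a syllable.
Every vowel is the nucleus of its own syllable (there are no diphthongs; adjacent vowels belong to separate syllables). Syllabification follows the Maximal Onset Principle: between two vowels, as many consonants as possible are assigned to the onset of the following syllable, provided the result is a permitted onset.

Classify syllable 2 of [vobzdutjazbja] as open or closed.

open

The vowels are o, u, a, a — 4 nuclei, so 4 syllables.
V1 /o/ – V2 /u/: /bzd/ — longest licit onset from the right is /d/, leaving /bz/ as coda.
V2 /u/ – V3 /a/: /tj/ — entire cluster is a permitted onset → onset /tj/, coda ∅.
V3 /a/ – V4 /a/: /zbj/ — longest licit onset from the right is /j/, leaving /zb/ as coda.
So the parse is vobz.du.tjazb.ja.
Syllable 2 is /du/; it ends in its nucleus with no coda, so it is open.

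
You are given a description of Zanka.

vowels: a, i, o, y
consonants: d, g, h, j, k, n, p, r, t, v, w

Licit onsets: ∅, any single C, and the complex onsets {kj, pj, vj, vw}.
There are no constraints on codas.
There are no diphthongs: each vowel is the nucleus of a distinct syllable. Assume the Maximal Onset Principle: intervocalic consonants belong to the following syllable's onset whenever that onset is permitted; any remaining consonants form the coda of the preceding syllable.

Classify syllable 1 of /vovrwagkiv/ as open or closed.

closed

The vowels are o, a, i — 3 nuclei, so 3 syllables.
Between /o/ (V1) and /a/ (V2): cluster /vrw/ — the longest permitted-onset suffix is /w/; onset = /w/, preceding coda = /vr/.
Between /a/ (V2) and /i/ (V3): /gk/; trying suffixes from longest down, /k/ is the first permitted one, so coda /g/ | onset /k/.
Syllabification: vovr.wag.kiv.
Syllable 1 is /vovr/ with coda /vr/, so it is closed.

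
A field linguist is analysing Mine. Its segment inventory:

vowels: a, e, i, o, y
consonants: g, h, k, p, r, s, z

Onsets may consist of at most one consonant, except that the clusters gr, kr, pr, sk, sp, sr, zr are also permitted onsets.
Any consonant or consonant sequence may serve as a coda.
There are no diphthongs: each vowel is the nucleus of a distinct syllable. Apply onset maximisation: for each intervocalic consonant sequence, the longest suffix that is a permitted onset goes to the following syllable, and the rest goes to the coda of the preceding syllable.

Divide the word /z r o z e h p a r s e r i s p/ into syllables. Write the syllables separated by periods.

zro.zeh.par.se.risp

Vowels present: o, e, a, e, i; each is a nucleus, giving 5 syllables.
Between /o/ (V1) and /e/ (V2): /z/ is a single consonant, so it becomes the next onset.
Between /e/ (V2) and /a/ (V3): cluster /hp/ — the longest permitted-onset suffix is /p/; onset = /p/, preceding coda = /h/.
Between /a/ (V3) and /e/ (V4): /rs/ — longest licit onset from the right is /s/, leaving /r/ as coda.
Between /e/ (V4) and /i/ (V5): just /r/ — single C goes to the following onset.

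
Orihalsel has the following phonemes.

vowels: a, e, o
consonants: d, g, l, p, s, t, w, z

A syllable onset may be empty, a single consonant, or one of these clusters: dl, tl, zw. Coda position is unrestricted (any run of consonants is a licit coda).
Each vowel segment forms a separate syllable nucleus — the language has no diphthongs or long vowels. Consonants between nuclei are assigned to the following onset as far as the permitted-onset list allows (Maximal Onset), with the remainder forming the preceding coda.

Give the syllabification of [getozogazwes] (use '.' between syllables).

ge.to.zo.ga.zwes

Vowels present: e, o, o, a, e; each is a nucleus, giving 5 syllables.
/e…o/ gap (V1→V2): just /t/ — single C goes to the following onset.
/o…o/ gap (V2→V3): /z/ → onset of the next syllable (single consonants are always licit onsets).
/o…a/ gap (V3→V4): just /g/ — single C goes to the following onset.
/a…e/ gap (V4→V5): /zw/ — entire cluster is a permitted onset → onset /zw/, coda ∅.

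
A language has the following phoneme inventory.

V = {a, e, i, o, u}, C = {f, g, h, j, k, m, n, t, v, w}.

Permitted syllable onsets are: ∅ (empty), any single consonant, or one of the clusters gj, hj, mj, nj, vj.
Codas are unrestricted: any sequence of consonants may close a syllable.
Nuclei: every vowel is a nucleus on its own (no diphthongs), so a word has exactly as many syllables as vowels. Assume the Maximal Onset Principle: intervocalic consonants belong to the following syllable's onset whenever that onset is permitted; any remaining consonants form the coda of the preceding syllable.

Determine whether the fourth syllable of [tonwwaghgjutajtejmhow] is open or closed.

closed

The vowels are o, a, u, a, e, o — 6 nuclei, so 6 syllables.
V1 /o/ – V2 /a/: /nww/; trying suffixes from longest down, /w/ is the first permitted one, so coda /nw/ | onset /w/.
V2 /a/ – V3 /u/: /ghgj/ — longest licit onset from the right is /gj/, leaving /gh/ as coda.
V3 /u/ – V4 /a/: /t/ → onset of the next syllable (single consonants are always licit onsets).
V4 /a/ – V5 /e/: /jt/; trying suffixes from longest down, /t/ is the first permitted one, so coda /j/ | onset /t/.
V5 /e/ – V6 /o/: /jmh/ splits as /jm/ + /h/ (/h/ is the longest suffix that is a licit onset).
Syllabification: tonw.wagh.gju.taj.tejm.how.
Syllable 4 is /taj/ with coda /j/, so it is closed.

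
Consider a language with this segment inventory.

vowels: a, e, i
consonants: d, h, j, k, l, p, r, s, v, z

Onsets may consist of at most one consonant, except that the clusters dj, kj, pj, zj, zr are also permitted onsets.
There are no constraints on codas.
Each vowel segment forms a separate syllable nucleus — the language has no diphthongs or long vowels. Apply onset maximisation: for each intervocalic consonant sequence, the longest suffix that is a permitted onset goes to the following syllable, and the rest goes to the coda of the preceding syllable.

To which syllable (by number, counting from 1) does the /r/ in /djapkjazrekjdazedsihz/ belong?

3

The vowels are a, a, e, a, e, i — 6 nuclei, so 6 syllables.
/a…a/ gap (V1→V2): /pkj/; trying suffixes from longest down, /kj/ is the first permitted one, so coda /p/ | onset /kj/.
/a…e/ gap (V2→V3): cluster /zr/ — /zr/ is itself a permitted onset, so the whole cluster goes right; preceding coda = ∅.
/e…a/ gap (V3→V4): /kjd/ — longest licit onset from the right is /d/, leaving /kj/ as coda.
/a…e/ gap (V4→V5): /z/ is a single consonant, so it becomes the next onset.
/e…i/ gap (V5→V6): /ds/ splits as /d/ + /s/ (/s/ is the longest suffix that is a licit onset).
Syllabification: djap.kja.zrekj.da.zed.sihz.
The /r/ is in the onset of syllable 3 (/zrekj/).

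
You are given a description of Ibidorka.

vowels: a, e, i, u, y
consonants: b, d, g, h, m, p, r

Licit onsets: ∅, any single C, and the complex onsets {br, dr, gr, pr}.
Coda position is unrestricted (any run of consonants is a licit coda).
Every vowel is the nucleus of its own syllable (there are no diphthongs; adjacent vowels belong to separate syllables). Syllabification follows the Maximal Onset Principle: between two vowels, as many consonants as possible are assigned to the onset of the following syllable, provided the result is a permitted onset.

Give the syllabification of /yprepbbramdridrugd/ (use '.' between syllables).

y.prepb.bram.dri.drugd

Vowels present: y, e, a, i, u; each is a nucleus, giving 5 syllables.
V1 /y/ – V2 /e/: cluster /pr/ — /pr/ is itself a permitted onset, so the whole cluster goes right; preceding coda = ∅.
V2 /e/ – V3 /a/: cluster /pbbr/ — the longest permitted-onset suffix is /br/; onset = /br/, preceding coda = /pb/.
V3 /a/ – V4 /i/: /mdr/ — longest licit onset from the right is /dr/, leaving /m/ as coda.
V4 /i/ – V5 /u/: /dr/ — entire cluster is a permitted onset → onset /dr/, coda ∅.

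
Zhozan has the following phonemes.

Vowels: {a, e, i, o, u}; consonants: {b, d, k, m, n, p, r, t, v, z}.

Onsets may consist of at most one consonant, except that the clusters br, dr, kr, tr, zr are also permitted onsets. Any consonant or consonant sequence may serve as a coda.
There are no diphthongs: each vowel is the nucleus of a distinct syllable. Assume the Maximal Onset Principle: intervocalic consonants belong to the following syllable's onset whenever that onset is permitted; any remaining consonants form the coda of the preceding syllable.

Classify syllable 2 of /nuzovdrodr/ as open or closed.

closed

The vowels are u, o, o — 3 nuclei, so 3 syllables.
V1 /u/ – V2 /o/: /z/ → onset of the next syllable (single consonants are always licit onsets).
V2 /o/ – V3 /o/: /vdr/ splits as /v/ + /dr/ (/dr/ is the longest suffix that is a licit onset).
Syllabification: nu.zov.drodr.
Syllable 2 is /zov/ with coda /v/, so it is closed.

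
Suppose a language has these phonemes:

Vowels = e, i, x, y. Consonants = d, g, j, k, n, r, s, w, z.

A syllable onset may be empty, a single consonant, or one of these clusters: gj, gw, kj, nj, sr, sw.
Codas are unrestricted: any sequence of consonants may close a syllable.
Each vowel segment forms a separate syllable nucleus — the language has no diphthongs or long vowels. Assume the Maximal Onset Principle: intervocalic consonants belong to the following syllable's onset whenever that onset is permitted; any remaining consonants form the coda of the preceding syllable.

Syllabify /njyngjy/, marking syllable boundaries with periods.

Nuclei (vowels): y, y → 2 syllables.
V1 /y/ – V2 /y/: /ngj/ splits as /n/ + /gj/ (/gj/ is the longest suffix that is a licit onset).

njyn.gjy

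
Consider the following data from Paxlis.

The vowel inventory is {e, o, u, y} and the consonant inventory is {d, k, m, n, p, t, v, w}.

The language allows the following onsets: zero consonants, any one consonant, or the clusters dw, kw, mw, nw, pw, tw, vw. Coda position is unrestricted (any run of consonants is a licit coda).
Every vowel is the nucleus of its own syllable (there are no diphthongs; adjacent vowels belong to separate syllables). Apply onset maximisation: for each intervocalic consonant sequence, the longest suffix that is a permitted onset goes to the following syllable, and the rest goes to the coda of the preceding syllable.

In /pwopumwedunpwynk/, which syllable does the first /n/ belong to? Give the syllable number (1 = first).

4

Nuclei (vowels): o, u, e, u, y → 5 syllables.
Between /o/ (V1) and /u/ (V2): just /p/ — single C goes to the following onset.
Between /u/ (V2) and /e/ (V3): cluster /mw/ — /mw/ is itself a permitted onset, so the whole cluster goes right; preceding coda = ∅.
Between /e/ (V3) and /u/ (V4): /d/ → onset of the next syllable (single consonants are always licit onsets).
Between /u/ (V4) and /y/ (V5): /npw/; trying suffixes from longest down, /pw/ is the first permitted one, so coda /n/ | onset /pw/.
So the parse is pwo.pu.mwe.dun.pwynk.
The first /n/ is in the coda of syllable 4 (/dun/).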